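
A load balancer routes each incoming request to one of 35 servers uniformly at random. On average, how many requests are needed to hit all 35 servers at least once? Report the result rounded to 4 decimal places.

The wait to go from k to k+1 distinct servers is geometric with mean 35/(35-k).
E[T] = 35/35 + 35/34 + 35/33 + ... + 35/2 + 35/1 = 35·H_{35}.
H_{35} = 4.14678, so E[T] = 145.13735.

145.1373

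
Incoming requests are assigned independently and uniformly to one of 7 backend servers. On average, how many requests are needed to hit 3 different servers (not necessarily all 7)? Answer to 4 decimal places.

Going from k to k+1 distinct takes a geometric number of requests with mean 7/(7-k).
Sum over k = 0,...,2: E = 7/7 + 7/6 + 7/5 = 3.56667.

3.5667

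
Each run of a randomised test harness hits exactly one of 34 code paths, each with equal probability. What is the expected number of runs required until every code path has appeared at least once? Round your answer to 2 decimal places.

Split into phases: going from k distinct to k+1 distinct takes on average 34/(34-k) runs.
E[T] = 34/34 + 34/33 + 34/32 + ... + 34/2 + 34/1 = 34·H_{34}.
H_{34} = 4.118, so E[T] = 140.019.

140.02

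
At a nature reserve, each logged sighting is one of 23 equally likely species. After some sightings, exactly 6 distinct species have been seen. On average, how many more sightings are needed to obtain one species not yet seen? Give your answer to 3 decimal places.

The number of sightings until the next new species is geometric with success probability 17/23, so its mean is 23/17.
E = 23/17 = 1.3529.

1.353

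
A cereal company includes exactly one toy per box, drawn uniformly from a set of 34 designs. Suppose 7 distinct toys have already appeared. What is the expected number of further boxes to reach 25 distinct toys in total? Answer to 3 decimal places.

36.125

From k distinct to k+1 distinct takes on average 34/(34-k) boxes.
Sum over k = 7,...,24: E = 34/27 + 34/26 + 34/25 + ... + 34/11 + 34/10 = 36.1246.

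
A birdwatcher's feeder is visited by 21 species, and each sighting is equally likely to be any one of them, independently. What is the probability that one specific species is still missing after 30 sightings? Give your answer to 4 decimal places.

Each sighting misses the fixed species with probability (21-1)/21 = 20/21, independently.
P(still missing after 30) = (20/21)^30 = 0.23138.

0.2314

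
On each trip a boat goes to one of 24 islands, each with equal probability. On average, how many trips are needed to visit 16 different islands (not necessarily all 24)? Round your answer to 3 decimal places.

With k distinct islands already seen, the next new one arrives after an expected 24/(24-k) trips.
Sum over k = 0,...,15: E = 24/24 + 24/23 + 24/22 + ... + 24/10 + 24/9 = 25.3944.

25.394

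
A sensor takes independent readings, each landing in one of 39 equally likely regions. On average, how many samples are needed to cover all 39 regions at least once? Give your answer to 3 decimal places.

165.888

The wait to go from k to k+1 distinct regions is geometric with mean 39/(39-k).
E[T] = 39/39 + 39/38 + 39/37 + ... + 39/2 + 39/1 = 39·H_{39}.
H_{39} = 4.2535, so E[T] = 165.8882.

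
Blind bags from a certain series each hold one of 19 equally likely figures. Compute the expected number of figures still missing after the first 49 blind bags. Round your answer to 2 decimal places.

For each figure, P(unseen after 49) = (18/19)^49 = 0.071.
By linearity of expectation, E[unseen] = 19·(18/19)^49 = 1.343.

1.34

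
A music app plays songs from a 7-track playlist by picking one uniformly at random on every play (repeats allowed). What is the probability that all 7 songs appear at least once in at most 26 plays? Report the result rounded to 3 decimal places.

0.876

By inclusion–exclusion over which songs are missing,
P(all seen) = Σ_{j=0}^{7} (-1)^j C(7,j)((7-j)/7)^26
= 1.0000 - 0.1272 + 0.0033 - 0.0000 + 0.0000 - 0.0000 + 0.0000 - 0.0000
= 0.8761.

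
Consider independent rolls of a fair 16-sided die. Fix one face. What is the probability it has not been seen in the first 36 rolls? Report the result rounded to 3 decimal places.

On each roll the fixed face fails to appear with probability 15/16.
P(still missing after 36) = (15/16)^36 = 0.0979.

0.098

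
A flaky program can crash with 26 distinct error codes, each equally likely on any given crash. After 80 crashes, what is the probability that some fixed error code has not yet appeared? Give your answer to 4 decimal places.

0.0434

On each crash the fixed error code fails to appear with probability 25/26.
P(still missing after 80) = (25/26)^80 = 0.04338.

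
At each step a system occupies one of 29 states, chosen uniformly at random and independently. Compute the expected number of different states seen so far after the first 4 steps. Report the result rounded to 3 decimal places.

3.798

For each state, P(seen in 4 steps) = 1 - (28/29)^4 = 0.1310.
By linearity of expectation, E[distinct seen] = 29·(1 - (28/29)^4) = 3.7978.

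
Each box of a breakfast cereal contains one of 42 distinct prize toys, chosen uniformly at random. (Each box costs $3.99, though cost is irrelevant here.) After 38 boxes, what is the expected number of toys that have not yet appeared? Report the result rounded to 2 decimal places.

For each toy, P(unseen after 38) = (41/42)^38 = 0.400.
By linearity of expectation, E[unseen] = 42·(41/42)^38 = 16.810.

16.81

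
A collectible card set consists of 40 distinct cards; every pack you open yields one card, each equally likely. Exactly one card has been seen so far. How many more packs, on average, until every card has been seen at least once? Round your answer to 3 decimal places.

170.142

The wait to go from k to k+1 distinct cards is geometric with mean 40/(40-k).
Sum over k = 1,...,39: E = 40/39 + 40/38 + 40/37 + ... + 40/2 + 40/1 = 170.1417.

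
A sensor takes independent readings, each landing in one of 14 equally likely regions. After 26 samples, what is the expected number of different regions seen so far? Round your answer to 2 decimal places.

11.96

For each region, P(seen in 26 samples) = 1 - (13/14)^26 = 0.854.
By linearity of expectation, E[distinct seen] = 14·(1 - (13/14)^26) = 11.961.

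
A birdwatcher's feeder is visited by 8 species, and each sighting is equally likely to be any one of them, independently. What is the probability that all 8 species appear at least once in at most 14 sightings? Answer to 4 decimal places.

Let A_i be the event that species i is missing after 14 sightings. By inclusion–exclusion on the A_i,
P(all seen) = Σ_{j=0}^{8} (-1)^j C(8,j)((8-j)/8)^14
= 1.00000 - 1.23368 + 0.49890 - 0.07772 + 0.00427 - 0.00006 + 0.00000 - 0.00000 + 0.00000
= 0.19172.

0.1917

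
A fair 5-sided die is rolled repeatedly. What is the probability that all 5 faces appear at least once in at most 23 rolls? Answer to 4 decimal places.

Let A_i be the event that face i is missing after 23 rolls. By inclusion–exclusion on the A_i,
P(all seen) = Σ_{j=0}^{5} (-1)^j C(5,j)((5-j)/5)^23
= 1.00000 - 0.02951 + 0.00008 - 0.00000 + 0.00000 - 0.00000
= 0.97056.

0.9706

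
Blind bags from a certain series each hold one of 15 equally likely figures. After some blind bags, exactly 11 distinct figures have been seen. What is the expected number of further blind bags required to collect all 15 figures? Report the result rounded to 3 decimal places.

31.250

From k distinct to k+1 distinct takes on average 15/(15-k) blind bags.
Sum over k = 11,...,14: E = 15/4 + 15/3 + 15/2 + 15/1 = 31.2500.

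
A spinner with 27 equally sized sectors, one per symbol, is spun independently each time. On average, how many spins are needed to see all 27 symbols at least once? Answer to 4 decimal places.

Split into phases: going from k distinct to k+1 distinct takes on average 27/(27-k) spins.
E[T] = 27/27 + 27/26 + 27/25 + ... + 27/2 + 27/1 = 27·H_{27}.
H_{27} = 3.89146, so E[T] = 105.06933.

105.0693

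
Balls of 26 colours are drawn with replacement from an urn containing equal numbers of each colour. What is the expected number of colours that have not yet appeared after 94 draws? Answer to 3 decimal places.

0.651

For each colour, P(unseen after 94) = (25/26)^94 = 0.0251.
By linearity of expectation, E[unseen] = 26·(25/26)^94 = 0.6514.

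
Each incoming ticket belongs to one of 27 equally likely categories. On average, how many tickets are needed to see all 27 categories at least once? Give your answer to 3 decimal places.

105.069

After k distinct categories have appeared, the next ticket gives a new one with probability (27-k)/27, so the expected wait for the (k+1)-th is 27/(27-k).
E[T] = 27/27 + 27/26 + 27/25 + ... + 27/2 + 27/1 = 27·H_{27}.
H_{27} = 3.8915, so E[T] = 105.0693.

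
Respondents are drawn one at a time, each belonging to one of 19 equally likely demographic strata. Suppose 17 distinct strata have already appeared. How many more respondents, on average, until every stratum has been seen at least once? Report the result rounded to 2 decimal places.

From k distinct to k+1 distinct takes on average 19/(19-k) respondents.
Sum over k = 17,...,18: E = 19/2 + 19/1 = 28.500.

28.50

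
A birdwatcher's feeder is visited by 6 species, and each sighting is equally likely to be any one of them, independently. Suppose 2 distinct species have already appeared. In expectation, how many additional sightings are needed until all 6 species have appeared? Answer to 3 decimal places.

The wait to go from k to k+1 distinct species is geometric with mean 6/(6-k).
Sum over k = 2,...,5: E = 6/4 + 6/3 + 6/2 + 6/1 = 12.5000.

12.500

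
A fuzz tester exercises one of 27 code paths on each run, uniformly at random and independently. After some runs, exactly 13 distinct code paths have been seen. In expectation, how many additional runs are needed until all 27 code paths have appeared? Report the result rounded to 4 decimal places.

87.7922

From k distinct to k+1 distinct takes on average 27/(27-k) runs.
Sum over k = 13,...,26: E = 27/14 + 27/13 + 27/12 + ... + 27/2 + 27/1 = 87.79218.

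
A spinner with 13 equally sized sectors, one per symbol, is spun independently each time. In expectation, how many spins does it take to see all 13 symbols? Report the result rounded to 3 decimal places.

41.342

Split into phases: going from k distinct to k+1 distinct takes on average 13/(13-k) spins.
E[T] = 13/13 + 13/12 + 13/11 + ... + 13/2 + 13/1 = 13·H_{13}.
H_{13} = 3.1801, so E[T] = 41.3417.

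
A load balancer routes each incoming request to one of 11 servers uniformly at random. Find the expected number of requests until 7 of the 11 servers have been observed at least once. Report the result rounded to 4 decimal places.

Going from k to k+1 distinct takes a geometric number of requests with mean 11/(11-k).
Sum over k = 0,...,6: E = 11/11 + 11/10 + 11/9 + ... + 11/6 + 11/5 = 10.30198.

10.3020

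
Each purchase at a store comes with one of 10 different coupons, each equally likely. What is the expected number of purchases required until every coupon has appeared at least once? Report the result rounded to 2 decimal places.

After k distinct coupons have appeared, the next purchase gives a new one with probability (10-k)/10, so the expected wait for the (k+1)-th is 10/(10-k).
E[T] = 10/10 + 10/9 + 10/8 + ... + 10/2 + 10/1 = 10·H_{10}.
H_{10} = 2.929, so E[T] = 29.290.

29.29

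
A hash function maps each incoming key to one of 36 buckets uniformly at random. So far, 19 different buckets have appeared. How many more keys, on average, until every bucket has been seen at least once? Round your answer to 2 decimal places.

123.82

With k distinct buckets already seen, the next new one takes an expected 36/(36-k) keys.
Sum over k = 19,...,35: E = 36/17 + 36/16 + 36/15 + ... + 36/2 + 36/1 = 123.824.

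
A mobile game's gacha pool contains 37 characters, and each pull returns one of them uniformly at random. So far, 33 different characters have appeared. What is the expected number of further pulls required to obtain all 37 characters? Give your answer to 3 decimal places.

77.083

With k distinct characters already seen, the next new one takes an expected 37/(37-k) pulls.
Sum over k = 33,...,36: E = 37/4 + 37/3 + 37/2 + 37/1 = 77.0833.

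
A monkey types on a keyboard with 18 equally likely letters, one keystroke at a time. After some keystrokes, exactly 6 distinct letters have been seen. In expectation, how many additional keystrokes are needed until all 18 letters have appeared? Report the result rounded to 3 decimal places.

With k distinct letters already seen, the next new one takes an expected 18/(18-k) keystrokes.
Sum over k = 6,...,17: E = 18/12 + 18/11 + 18/10 + ... + 18/2 + 18/1 = 55.8578.

55.858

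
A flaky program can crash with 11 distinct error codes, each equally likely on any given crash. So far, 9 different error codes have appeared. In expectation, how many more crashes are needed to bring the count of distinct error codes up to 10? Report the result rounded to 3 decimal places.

5.500

With k distinct error codes already seen, the next new one takes an expected 11/(11-k) crashes.
Only the k = 9 term is needed: E = 11/2 = 5.5000.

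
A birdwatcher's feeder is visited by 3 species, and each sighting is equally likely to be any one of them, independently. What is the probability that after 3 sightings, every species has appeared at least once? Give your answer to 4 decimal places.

By inclusion–exclusion over which species are missing,
P(all seen) = Σ_{j=0}^{3} (-1)^j C(3,j)((3-j)/3)^3
= 1.00000 - 0.88889 + 0.11111 - 0.00000
= 0.22222.

0.2222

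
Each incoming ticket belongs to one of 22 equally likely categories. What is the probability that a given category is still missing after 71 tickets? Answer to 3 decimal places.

On each ticket the fixed category fails to appear with probability 21/22.
P(still missing after 71) = (21/22)^71 = 0.0368.

0.037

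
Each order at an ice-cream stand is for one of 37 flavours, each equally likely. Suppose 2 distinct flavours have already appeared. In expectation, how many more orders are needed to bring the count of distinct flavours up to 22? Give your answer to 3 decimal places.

30.656

The wait to go from k to k+1 distinct flavours is geometric with mean 37/(37-k).
Sum over k = 2,...,21: E = 37/35 + 37/34 + 37/33 + ... + 37/17 + 37/16 = 30.6564.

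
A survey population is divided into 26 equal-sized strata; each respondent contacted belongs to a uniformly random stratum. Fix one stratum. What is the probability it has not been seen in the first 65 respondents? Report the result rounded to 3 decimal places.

Each respondent misses the fixed stratum with probability (26-1)/26 = 25/26, independently.
P(still missing after 65) = (25/26)^65 = 0.0781.

0.078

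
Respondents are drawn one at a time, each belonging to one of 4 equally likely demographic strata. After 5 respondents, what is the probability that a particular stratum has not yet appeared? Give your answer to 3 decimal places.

0.237

On each respondent the fixed stratum fails to appear with probability 3/4.
P(still missing after 5) = (3/4)^5 = 0.2373.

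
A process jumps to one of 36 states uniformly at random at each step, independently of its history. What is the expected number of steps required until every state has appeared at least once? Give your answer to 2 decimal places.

Split into phases: going from k distinct to k+1 distinct takes on average 36/(36-k) steps.
E[T] = 36/36 + 36/35 + 36/34 + ... + 36/2 + 36/1 = 36·H_{36}.
H_{36} = 4.175, so E[T] = 150.284.

150.28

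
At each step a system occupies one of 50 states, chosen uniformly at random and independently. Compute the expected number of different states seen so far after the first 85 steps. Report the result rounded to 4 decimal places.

41.0219

For each state, P(seen in 85 steps) = 1 - (49/50)^85 = 0.82044.
By linearity of expectation, E[distinct seen] = 50·(1 - (49/50)^85) = 41.02186.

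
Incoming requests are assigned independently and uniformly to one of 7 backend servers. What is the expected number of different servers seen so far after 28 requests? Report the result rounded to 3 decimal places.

6.907

For each server, P(seen in 28 requests) = 1 - (6/7)^28 = 0.9866.
By linearity of expectation, E[distinct seen] = 7·(1 - (6/7)^28) = 6.9065.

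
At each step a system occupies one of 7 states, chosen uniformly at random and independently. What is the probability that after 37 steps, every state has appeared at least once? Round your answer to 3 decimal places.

0.977

By inclusion–exclusion over which states are missing,
P(all seen) = Σ_{j=0}^{7} (-1)^j C(7,j)((7-j)/7)^37
= 1.0000 - 0.0233 + 0.0001 - 0.0000 + 0.0000 - 0.0000 + 0.0000 - 0.0000
= 0.9767.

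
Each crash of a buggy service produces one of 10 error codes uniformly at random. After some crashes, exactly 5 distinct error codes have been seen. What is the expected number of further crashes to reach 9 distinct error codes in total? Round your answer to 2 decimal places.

With k distinct error codes already seen, the next new one takes an expected 10/(10-k) crashes.
Sum over k = 5,...,8: E = 10/5 + 10/4 + 10/3 + 10/2 = 12.833.

12.83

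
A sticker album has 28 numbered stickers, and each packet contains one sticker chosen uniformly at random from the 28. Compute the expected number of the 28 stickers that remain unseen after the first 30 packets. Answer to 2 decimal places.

For each sticker, P(unseen after 30) = (27/28)^30 = 0.336.
By linearity of expectation, E[unseen] = 28·(27/28)^30 = 9.404.

9.40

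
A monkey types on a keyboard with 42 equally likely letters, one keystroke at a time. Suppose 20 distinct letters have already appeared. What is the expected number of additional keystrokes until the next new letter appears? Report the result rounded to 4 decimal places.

Each keystroke yields a new letter with probability (42-20)/42 = 22/42, so the wait is geometric with mean 42/22.
E = 42/22 = 1.90909.

1.9091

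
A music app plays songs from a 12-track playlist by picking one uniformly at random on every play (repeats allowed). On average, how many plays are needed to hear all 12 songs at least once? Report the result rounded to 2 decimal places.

37.24

Split into phases: going from k distinct to k+1 distinct takes on average 12/(12-k) plays.
E[T] = 12/12 + 12/11 + 12/10 + ... + 12/2 + 12/1 = 12·H_{12}.
H_{12} = 3.103, so E[T] = 37.239.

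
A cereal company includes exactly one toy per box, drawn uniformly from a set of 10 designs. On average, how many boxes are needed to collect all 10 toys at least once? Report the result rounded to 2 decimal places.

29.29

After k distinct toys have appeared, the next box gives a new one with probability (10-k)/10, so the expected wait for the (k+1)-th is 10/(10-k).
E[T] = 10/10 + 10/9 + 10/8 + ... + 10/2 + 10/1 = 10·H_{10}.
H_{10} = 2.929, so E[T] = 29.290.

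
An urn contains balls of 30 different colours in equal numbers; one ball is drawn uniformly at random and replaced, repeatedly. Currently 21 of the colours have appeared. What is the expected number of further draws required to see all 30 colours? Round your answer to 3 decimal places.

84.869

The wait to go from k to k+1 distinct colours is geometric with mean 30/(30-k).
Sum over k = 21,...,29: E = 30/9 + 30/8 + 30/7 + ... + 30/2 + 30/1 = 84.8690.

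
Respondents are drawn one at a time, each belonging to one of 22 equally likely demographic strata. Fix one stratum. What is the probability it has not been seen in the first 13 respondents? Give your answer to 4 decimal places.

0.5462

Each respondent misses the fixed stratum with probability (22-1)/22 = 21/22, independently.
P(still missing after 13) = (21/22)^13 = 0.54621.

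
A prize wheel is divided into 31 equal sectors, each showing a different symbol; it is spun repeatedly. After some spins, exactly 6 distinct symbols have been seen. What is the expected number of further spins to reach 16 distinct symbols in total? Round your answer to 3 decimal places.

The wait to go from k to k+1 distinct symbols is geometric with mean 31/(31-k).
Sum over k = 6,...,15: E = 31/25 + 31/24 + 31/23 + ... + 31/17 + 31/16 = 15.4296.

15.430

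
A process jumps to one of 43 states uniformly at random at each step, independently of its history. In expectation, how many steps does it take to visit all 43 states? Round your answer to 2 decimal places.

The wait to go from k to k+1 distinct states is geometric with mean 43/(43-k).
E[T] = 43/43 + 43/42 + 43/41 + ... + 43/2 + 43/1 = 43·H_{43}.
H_{43} = 4.350, so E[T] = 187.050.

187.05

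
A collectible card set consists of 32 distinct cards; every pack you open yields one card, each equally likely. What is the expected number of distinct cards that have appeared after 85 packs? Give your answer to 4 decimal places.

For each card, P(seen in 85 packs) = 1 - (31/32)^85 = 0.93270.
By linearity of expectation, E[distinct seen] = 32·(1 - (31/32)^85) = 29.84650.

29.8465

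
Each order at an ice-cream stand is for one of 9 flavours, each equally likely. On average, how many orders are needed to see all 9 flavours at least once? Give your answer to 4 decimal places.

25.4607

Split into phases: going from k distinct to k+1 distinct takes on average 9/(9-k) orders.
E[T] = 9/9 + 9/8 + 9/7 + ... + 9/2 + 9/1 = 9·H_{9}.
H_{9} = 2.82897, so E[T] = 25.46071.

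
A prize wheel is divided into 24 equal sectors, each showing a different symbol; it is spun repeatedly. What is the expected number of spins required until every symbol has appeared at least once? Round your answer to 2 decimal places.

90.62

The wait to go from k to k+1 distinct symbols is geometric with mean 24/(24-k).
E[T] = 24/24 + 24/23 + 24/22 + ... + 24/2 + 24/1 = 24·H_{24}.
H_{24} = 3.776, so E[T] = 90.623.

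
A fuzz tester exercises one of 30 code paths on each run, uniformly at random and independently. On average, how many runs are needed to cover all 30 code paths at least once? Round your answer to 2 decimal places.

Split into phases: going from k distinct to k+1 distinct takes on average 30/(30-k) runs.
E[T] = 30/30 + 30/29 + 30/28 + ... + 30/2 + 30/1 = 30·H_{30}.
H_{30} = 3.995, so E[T] = 119.850.

119.85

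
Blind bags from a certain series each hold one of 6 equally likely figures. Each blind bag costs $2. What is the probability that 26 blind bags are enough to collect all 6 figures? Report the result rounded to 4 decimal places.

0.9480

By inclusion–exclusion over which figures are missing,
P(all seen) = Σ_{j=0}^{6} (-1)^j C(6,j)((6-j)/6)^26
= 1.00000 - 0.05241 + 0.00040 - 0.00000 + 0.00000 - 0.00000 + 0.00000
= 0.94798.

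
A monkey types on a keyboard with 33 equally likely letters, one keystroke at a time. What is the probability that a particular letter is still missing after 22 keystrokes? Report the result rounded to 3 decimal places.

On each keystroke the fixed letter fails to appear with probability 32/33.
P(still missing after 22) = (32/33)^22 = 0.5082.

0.508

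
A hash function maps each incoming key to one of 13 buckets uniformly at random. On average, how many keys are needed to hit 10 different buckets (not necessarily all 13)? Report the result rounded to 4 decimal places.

Going from k to k+1 distinct takes a geometric number of keys with mean 13/(13-k).
Sum over k = 0,...,9: E = 13/13 + 13/12 + 13/11 + ... + 13/5 + 13/4 = 17.50841.

17.5084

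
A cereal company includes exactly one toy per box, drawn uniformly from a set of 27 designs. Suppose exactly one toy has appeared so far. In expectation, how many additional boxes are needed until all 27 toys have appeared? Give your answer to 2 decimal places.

104.07

With k distinct toys already seen, the next new one takes an expected 27/(27-k) boxes.
Sum over k = 1,...,26: E = 27/26 + 27/25 + 27/24 + ... + 27/2 + 27/1 = 104.069.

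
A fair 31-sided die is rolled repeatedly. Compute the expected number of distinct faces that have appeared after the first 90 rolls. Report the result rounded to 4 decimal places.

For each face, P(seen in 90 rolls) = 1 - (30/31)^90 = 0.94772.
By linearity of expectation, E[distinct seen] = 31·(1 - (30/31)^90) = 29.37923.

29.3792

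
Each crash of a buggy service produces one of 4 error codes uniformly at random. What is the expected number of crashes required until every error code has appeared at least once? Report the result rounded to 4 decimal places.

Split into phases: going from k distinct to k+1 distinct takes on average 4/(4-k) crashes.
E[T] = 4/4 + 4/3 + 4/2 + 4/1 = 4·H_{4}.
H_{4} = 2.08333, so E[T] = 8.33333.

8.3333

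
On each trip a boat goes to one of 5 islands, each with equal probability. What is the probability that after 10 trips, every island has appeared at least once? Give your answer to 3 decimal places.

Let A_i be the event that island i is missing after 10 trips. By inclusion–exclusion on the A_i,
P(all seen) = Σ_{j=0}^{5} (-1)^j C(5,j)((5-j)/5)^10
= 1.0000 - 0.5369 + 0.0605 - 0.0010 + 0.0000 - 0.0000
= 0.5225.

0.523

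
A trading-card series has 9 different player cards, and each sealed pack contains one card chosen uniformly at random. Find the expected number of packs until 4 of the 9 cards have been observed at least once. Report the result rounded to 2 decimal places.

Going from k to k+1 distinct takes a geometric number of packs with mean 9/(9-k).
Sum over k = 0,...,3: E = 9/9 + 9/8 + 9/7 + 9/6 = 4.911.

4.91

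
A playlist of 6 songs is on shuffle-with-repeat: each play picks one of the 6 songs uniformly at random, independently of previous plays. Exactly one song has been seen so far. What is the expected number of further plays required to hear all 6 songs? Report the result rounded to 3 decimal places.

13.700

The wait to go from k to k+1 distinct songs is geometric with mean 6/(6-k).
Sum over k = 1,...,5: E = 6/5 + 6/4 + 6/3 + 6/2 + 6/1 = 13.7000.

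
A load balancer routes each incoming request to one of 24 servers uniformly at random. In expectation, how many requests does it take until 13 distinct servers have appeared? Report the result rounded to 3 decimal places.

18.146

With k distinct servers already seen, the next new one arrives after an expected 24/(24-k) requests.
Sum over k = 0,...,12: E = 24/24 + 24/23 + 24/22 + ... + 24/13 + 24/12 = 18.1459.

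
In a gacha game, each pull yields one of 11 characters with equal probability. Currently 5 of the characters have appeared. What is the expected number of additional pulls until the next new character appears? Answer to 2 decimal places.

1.83

The number of pulls until the next new character is geometric with success probability 6/11, so its mean is 11/6.
E = 11/6 = 1.833.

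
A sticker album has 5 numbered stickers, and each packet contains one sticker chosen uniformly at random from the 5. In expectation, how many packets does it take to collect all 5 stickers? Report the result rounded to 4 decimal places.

The wait to go from k to k+1 distinct stickers is geometric with mean 5/(5-k).
E[T] = 5/5 + 5/4 + 5/3 + 5/2 + 5/1 = 5·H_{5}.
H_{5} = 2.28333, so E[T] = 11.41667.

11.4167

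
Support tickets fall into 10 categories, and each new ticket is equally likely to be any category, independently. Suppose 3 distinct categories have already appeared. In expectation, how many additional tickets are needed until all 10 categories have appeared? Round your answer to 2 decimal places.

25.93

From k distinct to k+1 distinct takes on average 10/(10-k) tickets.
Sum over k = 3,...,9: E = 10/7 + 10/6 + 10/5 + ... + 10/2 + 10/1 = 25.929.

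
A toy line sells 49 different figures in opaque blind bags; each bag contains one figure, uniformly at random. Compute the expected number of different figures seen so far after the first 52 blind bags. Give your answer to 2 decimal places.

32.23

For each figure, P(seen in 52 blind bags) = 1 - (48/49)^52 = 0.658.
By linearity of expectation, E[distinct seen] = 49·(1 - (48/49)^52) = 32.230.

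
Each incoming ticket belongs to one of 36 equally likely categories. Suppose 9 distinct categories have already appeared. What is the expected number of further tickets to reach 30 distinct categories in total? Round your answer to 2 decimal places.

51.89

The wait to go from k to k+1 distinct categories is geometric with mean 36/(36-k).
Sum over k = 9,...,29: E = 36/27 + 36/26 + 36/25 + ... + 36/8 + 36/7 = 51.892.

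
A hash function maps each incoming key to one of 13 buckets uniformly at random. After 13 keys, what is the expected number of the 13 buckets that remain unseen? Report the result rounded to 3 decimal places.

4.592

For each bucket, P(unseen after 13) = (12/13)^13 = 0.3533.
By linearity of expectation, E[unseen] = 13·(12/13)^13 = 4.5924.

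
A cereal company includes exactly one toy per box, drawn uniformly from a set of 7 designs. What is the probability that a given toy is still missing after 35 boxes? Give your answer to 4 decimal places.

0.0045

Each box misses the fixed toy with probability (7-1)/7 = 6/7, independently.
P(still missing after 35) = (6/7)^35 = 0.00454.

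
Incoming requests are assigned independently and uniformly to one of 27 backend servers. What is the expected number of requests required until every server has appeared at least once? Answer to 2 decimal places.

After k distinct servers have appeared, the next request gives a new one with probability (27-k)/27, so the expected wait for the (k+1)-th is 27/(27-k).
E[T] = 27/27 + 27/26 + 27/25 + ... + 27/2 + 27/1 = 27·H_{27}.
H_{27} = 3.891, so E[T] = 105.069.

105.07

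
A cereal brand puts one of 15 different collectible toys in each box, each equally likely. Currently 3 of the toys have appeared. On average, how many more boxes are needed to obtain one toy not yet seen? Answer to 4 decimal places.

The number of boxes until the next new toy is geometric with success probability 12/15, so its mean is 15/12.
E = 15/12 = 1.25000.

1.2500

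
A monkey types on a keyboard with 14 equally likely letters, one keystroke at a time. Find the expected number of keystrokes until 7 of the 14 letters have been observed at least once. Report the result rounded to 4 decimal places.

Going from k to k+1 distinct takes a geometric number of keystrokes with mean 14/(14-k).
Sum over k = 0,...,6: E = 14/14 + 14/13 + 14/12 + ... + 14/9 + 14/8 = 9.22187.

9.2219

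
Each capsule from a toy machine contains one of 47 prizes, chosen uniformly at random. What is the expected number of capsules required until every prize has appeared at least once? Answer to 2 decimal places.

After k distinct prizes have appeared, the next capsule gives a new one with probability (47-k)/47, so the expected wait for the (k+1)-th is 47/(47-k).
E[T] = 47/47 + 47/46 + 47/45 + ... + 47/2 + 47/1 = 47·H_{47}.
H_{47} = 4.438, so E[T] = 208.584.

208.58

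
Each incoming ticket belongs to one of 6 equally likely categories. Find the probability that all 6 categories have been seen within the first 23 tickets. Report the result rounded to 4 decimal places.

Let A_i be the event that category i is missing after 23 tickets. By inclusion–exclusion on the A_i,
P(all seen) = Σ_{j=0}^{6} (-1)^j C(6,j)((6-j)/6)^23
= 1.00000 - 0.09057 + 0.00134 - 0.00000 + 0.00000 - 0.00000 + 0.00000
= 0.91076.

0.9108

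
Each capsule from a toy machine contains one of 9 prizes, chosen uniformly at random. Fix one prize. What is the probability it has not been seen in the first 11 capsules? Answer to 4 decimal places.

0.2737

On each capsule the fixed prize fails to appear with probability 8/9.
P(still missing after 11) = (8/9)^11 = 0.27373.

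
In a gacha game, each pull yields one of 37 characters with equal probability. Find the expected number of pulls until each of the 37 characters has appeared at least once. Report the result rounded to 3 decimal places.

155.459

Split into phases: going from k distinct to k+1 distinct takes on average 37/(37-k) pulls.
E[T] = 37/37 + 37/36 + 37/35 + ... + 37/2 + 37/1 = 37·H_{37}.
H_{37} = 4.2016, so E[T] = 155.4587.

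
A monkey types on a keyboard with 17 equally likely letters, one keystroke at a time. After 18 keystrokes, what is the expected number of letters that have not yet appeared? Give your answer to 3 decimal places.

For each letter, P(unseen after 18) = (16/17)^18 = 0.3358.
By linearity of expectation, E[unseen] = 17·(16/17)^18 = 5.7086.

5.709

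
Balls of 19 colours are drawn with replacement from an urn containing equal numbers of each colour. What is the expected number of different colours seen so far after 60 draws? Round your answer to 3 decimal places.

18.259

For each colour, P(seen in 60 draws) = 1 - (18/19)^60 = 0.9610.
By linearity of expectation, E[distinct seen] = 19·(1 - (18/19)^60) = 18.2589.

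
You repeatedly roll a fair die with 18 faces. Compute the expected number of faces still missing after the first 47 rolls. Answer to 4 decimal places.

1.2262

For each face, P(unseen after 47) = (17/18)^47 = 0.06812.
By linearity of expectation, E[unseen] = 18·(17/18)^47 = 1.22621.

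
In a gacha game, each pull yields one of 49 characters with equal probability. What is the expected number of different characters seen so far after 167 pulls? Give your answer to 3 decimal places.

47.434

For each character, P(seen in 167 pulls) = 1 - (48/49)^167 = 0.9680.
By linearity of expectation, E[distinct seen] = 49·(1 - (48/49)^167) = 47.4342.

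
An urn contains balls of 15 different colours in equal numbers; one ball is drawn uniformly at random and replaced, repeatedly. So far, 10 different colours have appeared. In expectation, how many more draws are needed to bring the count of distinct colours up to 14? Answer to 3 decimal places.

The wait to go from k to k+1 distinct colours is geometric with mean 15/(15-k).
Sum over k = 10,...,13: E = 15/5 + 15/4 + 15/3 + 15/2 = 19.2500.

19.250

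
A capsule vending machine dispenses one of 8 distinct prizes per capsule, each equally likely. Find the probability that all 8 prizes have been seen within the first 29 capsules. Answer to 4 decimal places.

Let A_i be the event that prize i is missing after 29 capsules. By inclusion–exclusion on the A_i,
P(all seen) = Σ_{j=0}^{8} (-1)^j C(8,j)((8-j)/8)^29
= 1.00000 - 0.16647 + 0.00667 - 0.00007 + 0.00000 - 0.00000 + 0.00000 - 0.00000 + 0.00000
= 0.84013.

0.8401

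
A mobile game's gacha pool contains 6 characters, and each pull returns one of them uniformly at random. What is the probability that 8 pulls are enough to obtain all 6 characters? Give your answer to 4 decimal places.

By inclusion–exclusion over which characters are missing,
P(all seen) = Σ_{j=0}^{6} (-1)^j C(6,j)((6-j)/6)^8
= 1.00000 - 1.39541 + 0.58528 - 0.07813 + 0.00229 - 0.00000 + 0.00000
= 0.11403.

0.1140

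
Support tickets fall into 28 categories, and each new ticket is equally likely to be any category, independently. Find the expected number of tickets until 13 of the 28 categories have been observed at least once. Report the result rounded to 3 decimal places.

With k distinct categories already seen, the next new one arrives after an expected 28/(28-k) tickets.
Sum over k = 0,...,12: E = 28/28 + 28/27 + 28/26 + ... + 28/17 + 28/16 = 17.0504.

17.050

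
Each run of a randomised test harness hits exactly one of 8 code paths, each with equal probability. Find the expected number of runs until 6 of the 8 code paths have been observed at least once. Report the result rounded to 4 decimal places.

9.7429

Going from k to k+1 distinct takes a geometric number of runs with mean 8/(8-k).
Sum over k = 0,...,5: E = 8/8 + 8/7 + 8/6 + 8/5 + 8/4 + 8/3 = 9.74286.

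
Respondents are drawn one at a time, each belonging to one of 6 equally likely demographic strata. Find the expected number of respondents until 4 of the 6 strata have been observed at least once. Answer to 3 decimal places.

Going from k to k+1 distinct takes a geometric number of respondents with mean 6/(6-k).
Sum over k = 0,...,3: E = 6/6 + 6/5 + 6/4 + 6/3 = 5.7000.

5.700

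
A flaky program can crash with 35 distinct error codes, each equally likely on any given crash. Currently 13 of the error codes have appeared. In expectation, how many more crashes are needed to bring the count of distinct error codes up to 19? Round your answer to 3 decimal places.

The wait to go from k to k+1 distinct error codes is geometric with mean 35/(35-k).
Sum over k = 13,...,18: E = 35/22 + 35/21 + 35/20 + 35/19 + 35/18 + 35/17 = 10.8529.

10.853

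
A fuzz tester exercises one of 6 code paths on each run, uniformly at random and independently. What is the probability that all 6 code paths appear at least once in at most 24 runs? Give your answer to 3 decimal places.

0.925

By inclusion–exclusion over which code paths are missing,
P(all seen) = Σ_{j=0}^{6} (-1)^j C(6,j)((6-j)/6)^24
= 1.0000 - 0.0755 + 0.0009 - 0.0000 + 0.0000 - 0.0000 + 0.0000
= 0.9254.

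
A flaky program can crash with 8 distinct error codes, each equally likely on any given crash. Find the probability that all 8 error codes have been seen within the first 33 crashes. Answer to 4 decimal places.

Let A_i be the event that error code i is missing after 33 crashes. By inclusion–exclusion on the A_i,
P(all seen) = Σ_{j=0}^{8} (-1)^j C(8,j)((8-j)/8)^33
= 1.00000 - 0.09758 + 0.00211 - 0.00001 + 0.00000 - 0.00000 + 0.00000 - 0.00000 + 0.00000
= 0.90452.

0.9045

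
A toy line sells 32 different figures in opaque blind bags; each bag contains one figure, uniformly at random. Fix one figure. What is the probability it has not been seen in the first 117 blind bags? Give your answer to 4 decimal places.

Each blind bag misses the fixed figure with probability (32-1)/32 = 31/32, independently.
P(still missing after 117) = (31/32)^117 = 0.02437.

0.0244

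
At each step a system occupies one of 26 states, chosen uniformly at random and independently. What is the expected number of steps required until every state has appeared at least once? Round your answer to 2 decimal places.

100.21

After k distinct states have appeared, the next step gives a new one with probability (26-k)/26, so the expected wait for the (k+1)-th is 26/(26-k).
E[T] = 26/26 + 26/25 + 26/24 + ... + 26/2 + 26/1 = 26·H_{26}.
H_{26} = 3.854, so E[T] = 100.215.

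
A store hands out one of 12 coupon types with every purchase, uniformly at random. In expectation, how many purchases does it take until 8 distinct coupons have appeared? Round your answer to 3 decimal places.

With k distinct coupons already seen, the next new one arrives after an expected 12/(12-k) purchases.
Sum over k = 0,...,7: E = 12/12 + 12/11 + 12/10 + ... + 12/6 + 12/5 = 12.2385.

12.239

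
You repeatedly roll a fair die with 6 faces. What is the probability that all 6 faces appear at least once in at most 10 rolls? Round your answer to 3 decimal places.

By inclusion–exclusion over which faces are missing,
P(all seen) = Σ_{j=0}^{6} (-1)^j C(6,j)((6-j)/6)^10
= 1.0000 - 0.9690 + 0.2601 - 0.0195 + 0.0003 - 0.0000 + 0.0000
= 0.2718.

0.272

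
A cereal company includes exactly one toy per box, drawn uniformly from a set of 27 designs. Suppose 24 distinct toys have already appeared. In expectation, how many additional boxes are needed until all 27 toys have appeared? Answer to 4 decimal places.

49.5000

From k distinct to k+1 distinct takes on average 27/(27-k) boxes.
Sum over k = 24,...,26: E = 27/3 + 27/2 + 27/1 = 49.50000.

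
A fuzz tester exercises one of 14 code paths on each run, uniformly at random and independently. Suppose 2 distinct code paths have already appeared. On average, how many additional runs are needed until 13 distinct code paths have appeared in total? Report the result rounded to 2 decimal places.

29.44

The wait to go from k to k+1 distinct code paths is geometric with mean 14/(14-k).
Sum over k = 2,...,12: E = 14/12 + 14/11 + 14/10 + ... + 14/3 + 14/2 = 29.445.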